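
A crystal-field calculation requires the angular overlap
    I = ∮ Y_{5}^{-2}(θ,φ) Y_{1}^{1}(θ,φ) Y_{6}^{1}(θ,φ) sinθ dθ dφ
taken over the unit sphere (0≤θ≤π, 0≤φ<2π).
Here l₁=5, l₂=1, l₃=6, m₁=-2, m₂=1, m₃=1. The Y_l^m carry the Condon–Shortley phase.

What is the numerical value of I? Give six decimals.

Rules hold: Σm=0, L=12 even, 4≤6≤6.
N = 11·3·13 = 429
Δ = 0!·10!·2!/13! = 1/858
Racah Σ t=0..0: t=0:+1/14400 = 1/14400
⇒ 3j(5 1 6; 0 0 0)² = 6/143, sgn +1
Racah Σ t=0..0: t=0:+1/60480 = 1/60480
⇒ 3j(5 1 6; -2 1 1)² = 5/429, sgn -1
4πI² = N·(3j₀)²·(3jₘ)² = 30/143
I = -1·√(0.20979/4π) = -0.12920749

-0.129207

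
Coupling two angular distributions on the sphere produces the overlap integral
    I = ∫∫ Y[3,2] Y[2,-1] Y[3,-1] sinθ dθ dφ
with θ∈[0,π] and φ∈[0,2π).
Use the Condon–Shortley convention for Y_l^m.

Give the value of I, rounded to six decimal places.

Checks pass: Σm=0; 8 even; l₃=3∈[1,5].
(2·3+1)(2·2+1)(2·3+1) = 245
Δ: 2! 4! 2! / 9! → 1/3780
sum: t=0:+1/24 t=1:−1/4 t=2:+1/24 = -1/6
3j²(3 2 3; 0 0 0) = Δ·Π!·Σ² = 4/105  (sign +1)
sum: t=0:+1/12 t=1:−1/48 = 1/16
3j²(3 2 3; 2 -1 -1) = Δ·Π!·Σ² = 1/28  (sign +1)
combine: 4πI² = 245·4/105·1/28 = 1/3
take √, sign +1: I = 0.16286750

0.162868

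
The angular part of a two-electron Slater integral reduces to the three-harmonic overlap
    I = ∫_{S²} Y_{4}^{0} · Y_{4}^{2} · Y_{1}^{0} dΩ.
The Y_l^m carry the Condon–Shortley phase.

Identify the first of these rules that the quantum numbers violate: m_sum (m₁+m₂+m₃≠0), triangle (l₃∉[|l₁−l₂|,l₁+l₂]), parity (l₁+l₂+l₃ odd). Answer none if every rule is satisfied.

m_sum

azimuthal sum: 0 + 2 + 0 = 2  ✗
0 ≤ 1 ≤ 8 (triangle on l)
L = 4 + 4 + 1 = 9 (odd)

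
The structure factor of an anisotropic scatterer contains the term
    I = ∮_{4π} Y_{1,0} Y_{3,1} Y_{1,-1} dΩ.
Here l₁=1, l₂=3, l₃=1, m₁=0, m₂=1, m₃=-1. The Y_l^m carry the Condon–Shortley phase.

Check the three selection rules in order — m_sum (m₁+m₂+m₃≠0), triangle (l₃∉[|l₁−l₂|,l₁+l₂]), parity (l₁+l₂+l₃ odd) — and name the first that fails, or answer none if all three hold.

triangle

m₁+m₂+m₃ = 0 + 1 − 1 = 0  ✓
triangle: |1−3|=2 ≤ l₃=1 ≤ 1+3=4  ✗
parity: l₁+l₂+l₃ = 5 is odd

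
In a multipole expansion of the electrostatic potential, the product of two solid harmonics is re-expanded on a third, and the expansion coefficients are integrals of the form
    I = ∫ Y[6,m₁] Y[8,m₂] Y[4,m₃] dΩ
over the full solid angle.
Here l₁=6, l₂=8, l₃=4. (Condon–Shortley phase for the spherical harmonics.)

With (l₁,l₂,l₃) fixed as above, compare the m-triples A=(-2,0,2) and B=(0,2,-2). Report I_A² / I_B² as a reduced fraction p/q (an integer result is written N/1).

Shared (l₁,l₂,l₃)=(6,8,4): N and (l;000)² cancel in I_A²/I_B².
A: Δ = 10!·2!·6!/19! = 1/23279256; Racah Σ t=6..8: t=6:+1/1658880 t=7:−1/3628800 t=8:+1/116121600 = 13/38707200; ⇒ 3j(6 8 4; -2 0 2)² = 39/3553, sgn +1
B: Δ = 10!·2!·6!/19! = 1/23279256; Racah Σ t=4..6: t=4:+1/24883200 t=5:−1/1728000 t=6:+1/1658880 = 1/15552000; ⇒ 3j(6 8 4; 0 2 -2)² = 16/46189, sgn +1
I_A²/I_B² = (39/3553)/(16/46189) = 507/16

507/16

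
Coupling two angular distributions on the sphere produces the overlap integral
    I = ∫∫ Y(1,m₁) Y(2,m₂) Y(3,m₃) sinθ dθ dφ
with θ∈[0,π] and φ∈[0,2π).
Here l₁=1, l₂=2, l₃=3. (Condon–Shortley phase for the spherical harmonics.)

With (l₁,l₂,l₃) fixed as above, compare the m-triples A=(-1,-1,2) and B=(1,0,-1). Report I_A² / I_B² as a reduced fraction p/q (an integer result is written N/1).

5/3

l's match ⇒ only the (l;m) 3-j factors differ between A and B.
A: triangle coeff Δ(1,2,3) = 1/105; Σ_t [0,0]: t=0:+1/12 = 1/12; (3j)²=2/21 [(1 2 3; -1 -1 2)], sign=-1
B: triangle coeff Δ(1,2,3) = 1/105; Σ_t [0,0]: t=0:+1/8 = 1/8; (3j)²=2/35 [(1 2 3; 1 0 -1)], sign=+1
I_A²/I_B² = (2/21)/(2/35) = 5/3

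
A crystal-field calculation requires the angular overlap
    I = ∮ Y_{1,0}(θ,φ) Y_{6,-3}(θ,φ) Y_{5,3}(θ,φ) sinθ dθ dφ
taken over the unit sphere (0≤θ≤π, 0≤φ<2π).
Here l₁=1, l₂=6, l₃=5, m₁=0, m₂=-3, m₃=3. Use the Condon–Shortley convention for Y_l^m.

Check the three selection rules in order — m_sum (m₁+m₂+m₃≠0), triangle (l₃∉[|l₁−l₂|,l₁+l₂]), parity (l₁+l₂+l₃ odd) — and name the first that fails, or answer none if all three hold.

none

m₁+m₂+m₃ = 0 − 3 + 3 = 0  ✓
triangle: |1−6|=5 ≤ l₃=5 ≤ 1+6=7  ✓
parity: l₁+l₂+l₃ = 12 is even  ✓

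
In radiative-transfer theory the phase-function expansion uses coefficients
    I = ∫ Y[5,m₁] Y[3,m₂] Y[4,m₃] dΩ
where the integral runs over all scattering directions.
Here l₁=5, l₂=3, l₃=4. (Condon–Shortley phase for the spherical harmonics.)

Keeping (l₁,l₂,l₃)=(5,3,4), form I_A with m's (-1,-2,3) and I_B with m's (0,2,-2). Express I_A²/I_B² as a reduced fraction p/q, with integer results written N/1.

l's match ⇒ only the (l;m) 3-j factors differ between A and B.
A: triangle coeff Δ(5,3,4) = 1/180180; Σ_t [0,1]: t=0:+1/17280 t=1:−1/1440 = -11/17280; (3j)²=11/468 [(5 3 4; -1 -2 3)], sign=+1
B: triangle coeff Δ(5,3,4) = 1/180180; Σ_t [3,4]: t=3:−1/576 t=4:+1/2880 = -1/720; (3j)²=80/3003 [(5 3 4; 0 2 -2)], sign=-1
I_A²/I_B² = (11/468)/(80/3003) = 847/960

847/960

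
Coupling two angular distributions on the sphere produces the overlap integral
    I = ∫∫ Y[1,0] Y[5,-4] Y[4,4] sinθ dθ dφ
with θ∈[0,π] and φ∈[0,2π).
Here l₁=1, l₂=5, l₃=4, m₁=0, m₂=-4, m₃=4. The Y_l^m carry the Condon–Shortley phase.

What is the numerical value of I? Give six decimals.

Checks pass: Σm=0; 10 even; l₃=4∈[4,6].
(2·1+1)(2·5+1)(2·4+1) = 297
Δ: 2! 0! 8! / 11! → 1/495
sum: t=1:−1/576 = -1/576
3j²(1 5 4; 0 0 0) = Δ·Π!·Σ² = 5/99  (sign -1)
sum: t=1:−1/40320 = -1/40320
3j²(1 5 4; 0 -4 4) = Δ·Π!·Σ² = 1/55  (sign -1)
combine: 4πI² = 297·5/99·1/55 = 3/11
take √, sign +1: I = 0.14731920

0.147319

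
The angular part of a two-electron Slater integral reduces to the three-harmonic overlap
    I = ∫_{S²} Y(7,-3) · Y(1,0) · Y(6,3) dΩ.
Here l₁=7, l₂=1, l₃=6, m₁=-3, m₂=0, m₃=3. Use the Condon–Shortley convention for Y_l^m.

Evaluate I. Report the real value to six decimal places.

Rules hold: Σm=0, L=14 even, 6≤6≤8.
N = 15·3·13 = 585
Δ = 2!·12!·0!/15! = 1/1365
Racah Σ t=1..1: t=1:−1/518400 = -1/518400
⇒ 3j(7 1 6; 0 0 0)² = 7/195, sgn -1
Racah Σ t=1..1: t=1:−1/2177280 = -1/2177280
⇒ 3j(7 1 6; -3 0 3)² = 8/273, sgn +1
4πI² = N·(3j₀)²·(3jₘ)² = 8/13
I = -1·√(0.615385/4π) = -0.22129336

-0.221293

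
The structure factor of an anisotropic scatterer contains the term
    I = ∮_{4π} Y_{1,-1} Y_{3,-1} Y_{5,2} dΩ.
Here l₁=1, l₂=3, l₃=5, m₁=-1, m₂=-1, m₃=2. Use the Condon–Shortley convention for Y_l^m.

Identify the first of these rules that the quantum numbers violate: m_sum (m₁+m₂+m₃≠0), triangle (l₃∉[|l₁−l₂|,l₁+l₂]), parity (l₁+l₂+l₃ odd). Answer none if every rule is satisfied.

triangle

azimuthal sum: -1 − 1 + 2 = 0  ✓
2 ≤ 5 ≤ 4 (triangle on l)  ✗
L = 1 + 3 + 5 = 9 (odd)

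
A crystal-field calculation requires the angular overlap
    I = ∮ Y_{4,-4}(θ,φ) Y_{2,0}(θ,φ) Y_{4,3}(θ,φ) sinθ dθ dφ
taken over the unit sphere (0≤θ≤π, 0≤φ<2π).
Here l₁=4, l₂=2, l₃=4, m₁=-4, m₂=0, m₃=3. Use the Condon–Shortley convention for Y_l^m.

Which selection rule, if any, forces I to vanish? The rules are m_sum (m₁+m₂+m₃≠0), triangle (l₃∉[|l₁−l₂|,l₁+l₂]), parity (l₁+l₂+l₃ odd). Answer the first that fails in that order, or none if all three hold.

m_sum

Σmᵢ = -1  ✗
l₃∈[|l₁−l₂|,l₁+l₂]=[2,6], have l₃=4
Σlᵢ = 10 ⇒ even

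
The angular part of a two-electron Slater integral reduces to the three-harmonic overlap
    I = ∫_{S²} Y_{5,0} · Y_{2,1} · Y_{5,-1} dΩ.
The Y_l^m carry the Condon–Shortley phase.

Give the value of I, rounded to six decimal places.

Rules hold: Σm=0, L=12 even, 3≤5≤7.
N = 11·5·11 = 605
Δ = 2!·8!·2!/13! = 1/38610
Racah Σ t=0..2: t=0:+1/2880 t=1:−1/576 t=2:+1/2880 = -1/960
⇒ 3j(5 2 5; 0 0 0)² = 10/429, sgn +1
Racah Σ t=1..2: t=1:−1/1152 t=2:+1/1440 = -1/5760
⇒ 3j(5 2 5; 0 1 -1)² = 1/858, sgn -1
4πI² = N·(3j₀)²·(3jₘ)² = 25/1521
I = -1·√(0.0164366/4π) = -0.03616600

-0.036166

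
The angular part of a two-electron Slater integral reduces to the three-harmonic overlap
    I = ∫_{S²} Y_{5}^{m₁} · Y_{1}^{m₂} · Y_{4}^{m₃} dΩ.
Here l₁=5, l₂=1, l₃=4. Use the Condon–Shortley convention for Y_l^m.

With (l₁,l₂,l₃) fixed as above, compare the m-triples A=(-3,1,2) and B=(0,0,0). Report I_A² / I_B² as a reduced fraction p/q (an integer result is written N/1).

l's match ⇒ only the (l;m) 3-j factors differ between A and B.
A: triangle coeff Δ(5,1,4) = 1/495; Σ_t [2,2]: t=2:+1/2880 = 1/2880; (3j)²=28/495 [(5 1 4; -3 1 2)], sign=+1
B: triangle coeff Δ(5,1,4) = 1/495; Σ_t [1,1]: t=1:−1/576 = -1/576; (3j)²=5/99 [(5 1 4; 0 0 0)], sign=-1
I_A²/I_B² = (28/495)/(5/99) = 28/25

28/25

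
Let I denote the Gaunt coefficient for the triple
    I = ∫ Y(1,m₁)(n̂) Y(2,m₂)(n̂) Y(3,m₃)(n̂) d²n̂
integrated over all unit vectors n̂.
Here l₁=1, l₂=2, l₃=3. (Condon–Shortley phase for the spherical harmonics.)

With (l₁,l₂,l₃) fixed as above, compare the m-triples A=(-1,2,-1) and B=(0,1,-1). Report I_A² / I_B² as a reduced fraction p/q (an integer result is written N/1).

l's match ⇒ only the (l;m) 3-j factors differ between A and B.
A: triangle coeff Δ(1,2,3) = 1/105; Σ_t [0,0]: t=0:+1/48 = 1/48; (3j)²=1/105 [(1 2 3; -1 2 -1)], sign=+1
B: triangle coeff Δ(1,2,3) = 1/105; Σ_t [0,0]: t=0:+1/6 = 1/6; (3j)²=8/105 [(1 2 3; 0 1 -1)], sign=+1
I_A²/I_B² = (1/105)/(8/105) = 1/8

1/8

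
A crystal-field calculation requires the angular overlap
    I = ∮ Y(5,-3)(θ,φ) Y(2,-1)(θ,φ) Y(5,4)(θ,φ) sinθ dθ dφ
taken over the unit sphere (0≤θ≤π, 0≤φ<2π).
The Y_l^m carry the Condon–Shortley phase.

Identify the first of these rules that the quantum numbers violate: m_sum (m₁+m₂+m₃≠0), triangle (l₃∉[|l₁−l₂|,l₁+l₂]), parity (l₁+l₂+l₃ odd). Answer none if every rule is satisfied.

m₁+m₂+m₃ = -3 − 1 + 4 = 0  ✓
triangle: |5−2|=3 ≤ l₃=5 ≤ 5+2=7  ✓
parity: l₁+l₂+l₃ = 12 is even  ✓

none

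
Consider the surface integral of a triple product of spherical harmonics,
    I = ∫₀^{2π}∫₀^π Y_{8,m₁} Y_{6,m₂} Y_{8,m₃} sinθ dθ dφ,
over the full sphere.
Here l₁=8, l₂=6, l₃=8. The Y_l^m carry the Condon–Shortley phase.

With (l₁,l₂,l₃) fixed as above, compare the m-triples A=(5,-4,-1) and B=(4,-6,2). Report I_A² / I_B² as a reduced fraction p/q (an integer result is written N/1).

143/1680

Shared (l₁,l₂,l₃)=(8,6,8): N and (l;000)² cancel in I_A²/I_B².
A: Δ = 6!·10!·6!/23! = 1/13742520792; Racah Σ t=0..2: t=0:+1/1045094400 t=1:−1/1161216000 t=2:+1/12541132800 = 11/62705664000; ⇒ 3j(8 6 8; 5 -4 -1)² = 33/29716, sgn -1
B: Δ = 6!·10!·6!/23! = 1/13742520792; Racah Σ t=0..0: t=0:+1/8957952000 = 1/8957952000; ⇒ 3j(8 6 8; 4 -6 2)² = 1260/96577, sgn +1
I_A²/I_B² = (33/29716)/(1260/96577) = 143/1680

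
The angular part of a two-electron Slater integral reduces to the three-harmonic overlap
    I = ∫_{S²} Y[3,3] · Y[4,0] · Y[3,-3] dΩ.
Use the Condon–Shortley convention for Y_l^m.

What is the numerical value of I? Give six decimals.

m-sum 0 ✓  L=10 even ✓  1≤3≤7 ✓
Π(2lᵢ+1) = 7×9×7 = 441
triangle coeff Δ(3,4,3) = 1/34650
Σ_t [1,3]: t=1:−1/72 t=2:+1/16 t=3:−1/72 = 5/144
(3j)²=2/77 [(3 4 3; 0 0 0)], sign=-1
Σ_t [0,0]: t=0:+1/1152 = 1/1152
(3j)²=1/154 [(3 4 3; 3 0 -3)], sign=+1
⇒ 4πI² = 9/121
I = (-1)√(9/121/(4π)) = -0.07693494

-0.076935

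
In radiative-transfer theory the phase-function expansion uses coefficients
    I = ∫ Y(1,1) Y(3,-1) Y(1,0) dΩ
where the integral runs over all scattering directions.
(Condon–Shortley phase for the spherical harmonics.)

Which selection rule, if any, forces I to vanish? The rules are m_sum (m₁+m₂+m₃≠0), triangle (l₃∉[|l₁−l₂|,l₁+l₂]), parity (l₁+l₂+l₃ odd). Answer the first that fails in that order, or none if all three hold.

azimuthal sum: 1 − 1 + 0 = 0  ✓
2 ≤ 1 ≤ 4 (triangle on l)  ✗
L = 1 + 3 + 1 = 5 (odd)

triangle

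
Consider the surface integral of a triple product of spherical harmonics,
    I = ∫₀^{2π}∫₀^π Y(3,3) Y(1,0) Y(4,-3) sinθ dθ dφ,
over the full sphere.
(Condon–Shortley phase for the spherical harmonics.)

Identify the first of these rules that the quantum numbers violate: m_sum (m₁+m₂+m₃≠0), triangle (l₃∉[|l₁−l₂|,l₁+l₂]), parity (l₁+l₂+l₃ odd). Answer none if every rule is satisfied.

none

m₁+m₂+m₃ = 3 + 0 − 3 = 0  ✓
triangle: |3−1|=2 ≤ l₃=4 ≤ 3+1=4  ✓
parity: l₁+l₂+l₃ = 8 is even  ✓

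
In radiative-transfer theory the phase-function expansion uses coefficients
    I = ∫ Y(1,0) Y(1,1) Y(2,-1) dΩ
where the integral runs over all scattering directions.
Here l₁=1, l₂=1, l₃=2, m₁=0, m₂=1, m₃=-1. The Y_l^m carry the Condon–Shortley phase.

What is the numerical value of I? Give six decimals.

Rules hold: Σm=0, L=4 even, 0≤2≤2.
N = 3·3·5 = 45
Δ = 0!·2!·2!/5! = 1/30
Racah Σ t=0..0: t=0:+1/1 = 1/1
⇒ 3j(1 1 2; 0 0 0)² = 2/15, sgn +1
Racah Σ t=0..0: t=0:+1/2 = 1/2
⇒ 3j(1 1 2; 0 1 -1)² = 1/10, sgn -1
4πI² = N·(3j₀)²·(3jₘ)² = 3/5
I = -1·√(0.6/4π) = -0.21850969

-0.218510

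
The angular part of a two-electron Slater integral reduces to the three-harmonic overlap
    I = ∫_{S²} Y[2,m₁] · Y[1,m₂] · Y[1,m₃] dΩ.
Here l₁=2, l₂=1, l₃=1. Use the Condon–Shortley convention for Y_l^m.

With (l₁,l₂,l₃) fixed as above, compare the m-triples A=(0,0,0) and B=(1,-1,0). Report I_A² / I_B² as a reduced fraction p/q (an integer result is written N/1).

l's match ⇒ only the (l;m) 3-j factors differ between A and B.
A: triangle coeff Δ(2,1,1) = 1/30; Σ_t [1,1]: t=1:−1/1 = -1/1; (3j)²=2/15 [(2 1 1; 0 0 0)], sign=+1
B: triangle coeff Δ(2,1,1) = 1/30; Σ_t [0,0]: t=0:+1/2 = 1/2; (3j)²=1/10 [(2 1 1; 1 -1 0)], sign=-1
I_A²/I_B² = (2/15)/(1/10) = 4/3

4/3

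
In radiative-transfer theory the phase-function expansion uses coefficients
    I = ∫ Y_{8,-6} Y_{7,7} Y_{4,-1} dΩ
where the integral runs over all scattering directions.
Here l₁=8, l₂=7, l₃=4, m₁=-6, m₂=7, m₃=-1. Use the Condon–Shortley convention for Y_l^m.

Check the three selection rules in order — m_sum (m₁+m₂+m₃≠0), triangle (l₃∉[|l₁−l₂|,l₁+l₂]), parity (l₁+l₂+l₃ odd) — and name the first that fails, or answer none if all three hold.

parity

Σmᵢ = 0  ✓
l₃∈[|l₁−l₂|,l₁+l₂]=[1,15], have l₃=4  ✓
Σlᵢ = 19 ⇒ odd  ✗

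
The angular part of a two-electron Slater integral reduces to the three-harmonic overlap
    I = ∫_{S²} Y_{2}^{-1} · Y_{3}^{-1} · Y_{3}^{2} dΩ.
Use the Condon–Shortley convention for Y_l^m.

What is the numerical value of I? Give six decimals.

Rules hold: Σm=0, L=8 even, 1≤3≤5.
N = 5·7·7 = 245
Δ = 2!·2!·4!/9! = 1/3780
Racah Σ t=0..2: t=0:+1/24 t=1:−1/4 t=2:+1/24 = -1/6
⇒ 3j(2 3 3; 0 0 0)² = 4/105, sgn +1
Racah Σ t=1..2: t=1:−1/12 t=2:+1/48 = -1/16
⇒ 3j(2 3 3; -1 -1 2)² = 1/28, sgn +1
4πI² = N·(3j₀)²·(3jₘ)² = 1/3
I = +1·√(0.333333/4π) = 0.16286750

0.162868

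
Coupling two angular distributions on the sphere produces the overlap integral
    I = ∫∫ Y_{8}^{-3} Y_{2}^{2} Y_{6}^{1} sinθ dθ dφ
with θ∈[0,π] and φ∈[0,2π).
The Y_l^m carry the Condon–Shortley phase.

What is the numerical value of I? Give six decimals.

Checks pass: Σm=0; 16 even; l₃=6∈[6,10].
(2·8+1)(2·2+1)(2·6+1) = 1105
Δ: 4! 12! 0! / 17! → 1/30940
sum: t=2:+1/2073600 = 1/2073600
3j²(8 2 6; 0 0 0) = Δ·Π!·Σ² = 28/1105  (sign +1)
sum: t=4:+1/14515200 = 1/14515200
3j²(8 2 6; -3 2 1) = Δ·Π!·Σ² = 33/3094  (sign -1)
combine: 4πI² = 1105·28/1105·33/3094 = 66/221
take √, sign -1: I = -0.15415972

-0.154160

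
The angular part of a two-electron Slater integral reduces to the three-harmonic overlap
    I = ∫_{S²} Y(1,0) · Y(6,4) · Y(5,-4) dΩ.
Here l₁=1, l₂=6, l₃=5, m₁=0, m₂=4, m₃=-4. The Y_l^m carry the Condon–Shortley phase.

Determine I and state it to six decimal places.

m-sum 0 ✓  L=12 even ✓  5≤5≤7 ✓
Π(2lᵢ+1) = 3×13×11 = 429
triangle coeff Δ(1,6,5) = 1/858
Σ_t [1,1]: t=1:−1/14400 = -1/14400
(3j)²=6/143 [(1 6 5; 0 0 0)], sign=+1
Σ_t [1,1]: t=1:−1/362880 = -1/362880
(3j)²=10/429 [(1 6 5; 0 4 -4)], sign=+1
⇒ 4πI² = 60/143
I = (+1)√(60/143/(4π)) = 0.18272698

0.182727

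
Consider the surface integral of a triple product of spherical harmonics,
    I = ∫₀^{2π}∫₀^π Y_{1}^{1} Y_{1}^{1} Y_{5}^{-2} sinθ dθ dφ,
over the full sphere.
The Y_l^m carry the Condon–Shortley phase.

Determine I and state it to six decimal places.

triangle: need 0≤l₃≤2, have 5; I=0

0.000000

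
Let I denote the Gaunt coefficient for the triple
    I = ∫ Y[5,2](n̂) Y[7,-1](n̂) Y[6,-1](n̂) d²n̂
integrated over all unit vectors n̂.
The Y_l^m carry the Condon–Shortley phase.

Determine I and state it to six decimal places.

0.115962

Checks pass: Σm=0; 18 even; l₃=6∈[2,12].
(2·5+1)(2·7+1)(2·6+1) = 2145
Δ: 6! 4! 8! / 19! → 1/174594420
sum: t=1:−1/4147200 t=2:+1/207360 t=3:−1/82944 t=4:+1/207360 t=5:−1/4147200 = -1/345600
3j²(5 7 6; 0 0 0) = Δ·Π!·Σ² = 420/46189  (sign -1)
sum: t=0:+1/6220800 t=1:−1/345600 t=2:+1/165888 t=3:−1/622080 = 7/4147200
3j²(5 7 6; 2 -1 -1) = Δ·Π!·Σ² = 2401/277134  (sign -1)
combine: 4πI² = 2145·420/46189·2401/277134 = 2521050/14919047
take √, sign +1: I = 0.11596188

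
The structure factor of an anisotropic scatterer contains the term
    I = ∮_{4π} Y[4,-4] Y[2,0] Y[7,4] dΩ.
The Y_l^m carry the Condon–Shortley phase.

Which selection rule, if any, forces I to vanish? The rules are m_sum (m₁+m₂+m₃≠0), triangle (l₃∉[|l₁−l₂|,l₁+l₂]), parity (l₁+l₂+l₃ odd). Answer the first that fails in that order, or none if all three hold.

m₁+m₂+m₃ = -4 + 0 + 4 = 0  ✓
triangle: |4−2|=2 ≤ l₃=7 ≤ 4+2=6  ✗
parity: l₁+l₂+l₃ = 13 is odd

triangle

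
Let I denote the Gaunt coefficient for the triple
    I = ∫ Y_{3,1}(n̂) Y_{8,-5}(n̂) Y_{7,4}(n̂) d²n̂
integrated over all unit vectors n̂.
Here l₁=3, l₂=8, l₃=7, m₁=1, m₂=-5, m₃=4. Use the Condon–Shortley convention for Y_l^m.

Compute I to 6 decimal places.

m-sum 0 ✓  L=18 even ✓  5≤7≤11 ✓
Π(2lᵢ+1) = 7×17×15 = 1785
triangle coeff Δ(3,8,7) = 1/5290740
Σ_t [1,3]: t=1:−1/7257600 t=2:+1/2073600 t=3:−1/7257600 = 1/4838400
(3j)²=252/20995 [(3 8 7; 0 0 0)], sign=-1
Σ_t [0,2]: t=0:+1/104509440 t=1:−1/43545600 t=2:+1/319334400 = -59/5748019200
(3j)²=3481/406980 [(3 8 7; 1 -5 4)], sign=+1
⇒ 4πI² = 73101/398905
I = (-1)√(73101/398905/(4π)) = -0.12075969

-0.120760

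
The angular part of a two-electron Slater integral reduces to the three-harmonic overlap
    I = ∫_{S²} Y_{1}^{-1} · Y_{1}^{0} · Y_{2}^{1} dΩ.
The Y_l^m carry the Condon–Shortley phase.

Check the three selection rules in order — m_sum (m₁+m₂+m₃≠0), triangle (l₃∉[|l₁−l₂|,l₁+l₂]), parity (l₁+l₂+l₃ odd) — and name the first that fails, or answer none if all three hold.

none

azimuthal sum: -1 + 0 + 1 = 0  ✓
0 ≤ 2 ≤ 2 (triangle on l)  ✓
L = 1 + 1 + 2 = 4 (even)  ✓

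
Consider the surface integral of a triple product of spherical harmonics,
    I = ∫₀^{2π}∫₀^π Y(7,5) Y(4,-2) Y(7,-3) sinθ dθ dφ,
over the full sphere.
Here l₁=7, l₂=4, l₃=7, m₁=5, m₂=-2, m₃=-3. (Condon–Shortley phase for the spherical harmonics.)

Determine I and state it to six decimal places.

m-sum 0 ✓  L=18 even ✓  3≤7≤11 ✓
Π(2lᵢ+1) = 15×9×15 = 2025
triangle coeff Δ(7,4,7) = 1/58198140
Σ_t [0,4]: t=0:+1/17418240 t=1:−1/622080 t=2:+1/230400 t=3:−1/622080 t=4:+1/17418240 = 1/806400
(3j)²=2268/230945 [(7 4 7; 0 0 0)], sign=-1
Σ_t [0,2]: t=0:+1/7741440 t=1:−1/13063680 t=2:+1/348364800 = 29/522547200
(3j)²=1682/264537 [(7 4 7; 5 -2 -3)], sign=+1
⇒ 4πI² = 24523560/193947611
I = (-1)√(24523560/193947611/(4π)) = -0.10031009

-0.100310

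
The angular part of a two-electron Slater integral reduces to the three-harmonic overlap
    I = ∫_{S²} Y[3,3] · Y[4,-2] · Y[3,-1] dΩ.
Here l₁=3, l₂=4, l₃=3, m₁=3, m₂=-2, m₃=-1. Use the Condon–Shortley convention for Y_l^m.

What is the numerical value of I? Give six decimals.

-0.188451

Rules hold: Σm=0, L=10 even, 1≤3≤7.
N = 7·9·7 = 441
Δ = 4!·2!·4!/11! = 1/34650
Racah Σ t=1..3: t=1:−1/72 t=2:+1/16 t=3:−1/72 = 5/144
⇒ 3j(3 4 3; 0 0 0)² = 2/77, sgn -1
Racah Σ t=0..0: t=0:+1/192 = 1/192
⇒ 3j(3 4 3; 3 -2 -1)² = 3/77, sgn +1
4πI² = N·(3j₀)²·(3jₘ)² = 54/121
I = -1·√(0.446281/4π) = -0.18845135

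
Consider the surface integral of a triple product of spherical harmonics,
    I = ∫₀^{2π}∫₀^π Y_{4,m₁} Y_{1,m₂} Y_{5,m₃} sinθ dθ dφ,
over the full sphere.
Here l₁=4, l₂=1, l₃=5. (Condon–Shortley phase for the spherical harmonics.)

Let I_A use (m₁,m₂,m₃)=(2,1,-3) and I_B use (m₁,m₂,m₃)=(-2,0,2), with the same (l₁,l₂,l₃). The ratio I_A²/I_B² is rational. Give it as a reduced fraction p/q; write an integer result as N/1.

4/3

Shared (l₁,l₂,l₃)=(4,1,5): N and (l;000)² cancel in I_A²/I_B².
A: Δ = 0!·8!·2!/11! = 1/495; Racah Σ t=0..0: t=0:+1/2880 = 1/2880; ⇒ 3j(4 1 5; 2 1 -3)² = 28/495, sgn +1
B: Δ = 0!·8!·2!/11! = 1/495; Racah Σ t=0..0: t=0:+1/1440 = 1/1440; ⇒ 3j(4 1 5; -2 0 2)² = 7/165, sgn -1
I_A²/I_B² = (28/495)/(7/165) = 4/3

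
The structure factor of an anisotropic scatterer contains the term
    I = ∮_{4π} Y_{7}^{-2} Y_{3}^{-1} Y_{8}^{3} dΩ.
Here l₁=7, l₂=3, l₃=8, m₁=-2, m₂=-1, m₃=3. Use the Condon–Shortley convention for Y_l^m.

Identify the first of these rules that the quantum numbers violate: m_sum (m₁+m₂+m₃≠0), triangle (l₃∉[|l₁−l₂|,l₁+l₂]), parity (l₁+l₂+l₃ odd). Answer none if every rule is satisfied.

m₁+m₂+m₃ = -2 − 1 + 3 = 0  ✓
triangle: |7−3|=4 ≤ l₃=8 ≤ 7+3=10  ✓
parity: l₁+l₂+l₃ = 18 is even  ✓

none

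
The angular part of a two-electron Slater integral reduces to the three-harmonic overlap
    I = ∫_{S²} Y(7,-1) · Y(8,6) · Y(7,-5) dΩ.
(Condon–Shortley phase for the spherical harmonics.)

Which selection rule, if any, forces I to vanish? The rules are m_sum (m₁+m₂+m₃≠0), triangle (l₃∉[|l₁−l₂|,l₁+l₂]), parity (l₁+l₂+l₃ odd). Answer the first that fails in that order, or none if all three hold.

none

azimuthal sum: -1 + 6 − 5 = 0  ✓
1 ≤ 7 ≤ 15 (triangle on l)  ✓
L = 7 + 8 + 7 = 22 (even)  ✓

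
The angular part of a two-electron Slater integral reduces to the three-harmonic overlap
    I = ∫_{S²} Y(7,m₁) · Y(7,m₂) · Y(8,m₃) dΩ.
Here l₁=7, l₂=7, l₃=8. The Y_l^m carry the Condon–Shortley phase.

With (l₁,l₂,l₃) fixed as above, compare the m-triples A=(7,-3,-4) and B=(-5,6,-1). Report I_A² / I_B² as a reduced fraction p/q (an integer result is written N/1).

1225/968

Same 7,7,8: normalisation and zero-m 3j drop out of the ratio.
A: Δ: 6! 8! 8! / 23! → 1/22086194130; sum: t=0:+1/16721510400 = 1/16721510400; 3j²(7 7 8; 7 -3 -4) = Δ·Π!·Σ² = 105/7429  (sign +1)
B: Δ: 6! 8! 8! / 23! → 1/22086194130; sum: t=5:−1/24385536000 t=6:+1/5225472000 = 11/73156608000; 3j²(7 7 8; -5 6 -1) = Δ·Π!·Σ² = 2904/260015  (sign -1)
I_A²/I_B² = (105/7429)/(2904/260015) = 1225/968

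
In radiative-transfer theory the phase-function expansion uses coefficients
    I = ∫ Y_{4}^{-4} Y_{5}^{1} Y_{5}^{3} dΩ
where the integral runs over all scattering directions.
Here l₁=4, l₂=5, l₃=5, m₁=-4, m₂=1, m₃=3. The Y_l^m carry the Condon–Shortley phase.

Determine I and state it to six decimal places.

-0.168084

Checks pass: Σm=0; 14 even; l₃=5∈[1,9].
(2·4+1)(2·5+1)(2·5+1) = 1089
Δ: 4! 4! 6! / 15! → 1/3153150
sum: t=0:+1/69120 t=1:−1/1728 t=2:+1/576 t=3:−1/1728 t=4:+1/69120 = 7/11520
3j²(4 5 5; 0 0 0) = Δ·Π!·Σ² = 2/143  (sign -1)
sum: t=4:+1/27648 = 1/27648
3j²(4 5 5; -4 1 3) = Δ·Π!·Σ² = 10/429  (sign +1)
combine: 4πI² = 1089·2/143·10/429 = 60/169
take √, sign -1: I = -0.16808437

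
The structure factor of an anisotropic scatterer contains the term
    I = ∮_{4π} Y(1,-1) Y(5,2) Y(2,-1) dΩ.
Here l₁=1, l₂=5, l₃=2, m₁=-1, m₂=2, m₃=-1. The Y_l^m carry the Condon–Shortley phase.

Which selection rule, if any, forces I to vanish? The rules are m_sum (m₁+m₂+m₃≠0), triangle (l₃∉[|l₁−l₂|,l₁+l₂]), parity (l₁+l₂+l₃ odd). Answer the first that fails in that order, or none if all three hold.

triangle

m₁+m₂+m₃ = -1 + 2 − 1 = 0  ✓
triangle: |1−5|=4 ≤ l₃=2 ≤ 1+5=6  ✗
parity: l₁+l₂+l₃ = 8 is even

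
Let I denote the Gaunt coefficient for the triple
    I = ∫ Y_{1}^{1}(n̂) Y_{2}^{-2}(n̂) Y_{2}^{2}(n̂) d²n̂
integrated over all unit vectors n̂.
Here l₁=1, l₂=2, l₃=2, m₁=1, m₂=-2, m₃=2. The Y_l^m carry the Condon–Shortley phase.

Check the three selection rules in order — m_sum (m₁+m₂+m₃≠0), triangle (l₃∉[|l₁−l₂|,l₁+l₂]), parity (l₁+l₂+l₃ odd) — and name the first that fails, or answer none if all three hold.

m_sum

azimuthal sum: 1 − 2 + 2 = 1  ✗
1 ≤ 2 ≤ 3 (triangle on l)
L = 1 + 2 + 2 = 5 (odd)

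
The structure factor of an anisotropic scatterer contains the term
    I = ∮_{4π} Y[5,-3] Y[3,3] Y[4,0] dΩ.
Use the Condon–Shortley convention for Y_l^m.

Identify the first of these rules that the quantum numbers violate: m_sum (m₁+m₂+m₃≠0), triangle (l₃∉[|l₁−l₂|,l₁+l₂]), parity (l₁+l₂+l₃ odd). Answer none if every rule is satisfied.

none

m₁+m₂+m₃ = -3 + 3 + 0 = 0  ✓
triangle: |5−3|=2 ≤ l₃=4 ≤ 5+3=8  ✓
parity: l₁+l₂+l₃ = 12 is even  ✓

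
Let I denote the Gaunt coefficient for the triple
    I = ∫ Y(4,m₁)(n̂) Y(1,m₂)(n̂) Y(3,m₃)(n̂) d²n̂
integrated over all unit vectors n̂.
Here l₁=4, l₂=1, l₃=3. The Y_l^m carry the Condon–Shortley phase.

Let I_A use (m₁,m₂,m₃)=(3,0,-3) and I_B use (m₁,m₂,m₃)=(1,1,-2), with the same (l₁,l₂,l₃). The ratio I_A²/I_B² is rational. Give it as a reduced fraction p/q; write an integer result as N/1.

Same 4,1,3: normalisation and zero-m 3j drop out of the ratio.
A: Δ: 2! 6! 0! / 9! → 1/252; sum: t=1:−1/720 = -1/720; 3j²(4 1 3; 3 0 -3) = Δ·Π!·Σ² = 1/36  (sign -1)
B: Δ: 2! 6! 0! / 9! → 1/252; sum: t=2:+1/240 = 1/240; 3j²(4 1 3; 1 1 -2) = Δ·Π!·Σ² = 1/84  (sign -1)
I_A²/I_B² = (1/36)/(1/84) = 7/3

7/3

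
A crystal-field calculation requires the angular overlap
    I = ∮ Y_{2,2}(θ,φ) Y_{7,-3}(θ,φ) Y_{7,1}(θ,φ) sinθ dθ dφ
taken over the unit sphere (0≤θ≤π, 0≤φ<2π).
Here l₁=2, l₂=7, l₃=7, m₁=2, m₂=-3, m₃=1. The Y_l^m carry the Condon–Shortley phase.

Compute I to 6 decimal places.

0.181642

m-sum 0 ✓  L=16 even ✓  5≤7≤9 ✓
Π(2lᵢ+1) = 5×15×15 = 1125
triangle coeff Δ(2,7,7) = 1/185640
Σ_t [0,2]: t=0:+1/2419200 t=1:−1/518400 t=2:+1/2419200 = -1/907200
(3j)²=56/3315 [(2 7 7; 0 0 0)], sign=+1
Σ_t [0,0]: t=0:+1/3870720 = 1/3870720
(3j)²=135/6188 [(2 7 7; 2 -3 1)], sign=+1
⇒ 4πI² = 20250/48841
I = (+1)√(20250/48841/(4π)) = 0.18164160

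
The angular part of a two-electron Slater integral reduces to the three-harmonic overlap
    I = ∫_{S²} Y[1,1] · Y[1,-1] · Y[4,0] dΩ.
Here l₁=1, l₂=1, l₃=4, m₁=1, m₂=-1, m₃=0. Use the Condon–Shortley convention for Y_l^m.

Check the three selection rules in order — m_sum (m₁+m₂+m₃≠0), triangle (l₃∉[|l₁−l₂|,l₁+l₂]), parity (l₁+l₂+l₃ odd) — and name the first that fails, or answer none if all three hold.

triangle

azimuthal sum: 1 − 1 + 0 = 0  ✓
0 ≤ 4 ≤ 2 (triangle on l)  ✗
L = 1 + 1 + 4 = 6 (even)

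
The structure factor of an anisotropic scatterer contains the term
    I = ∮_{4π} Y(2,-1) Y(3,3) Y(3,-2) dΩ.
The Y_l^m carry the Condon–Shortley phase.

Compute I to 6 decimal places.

-0.210261

Checks pass: Σm=0; 8 even; l₃=3∈[1,5].
(2·2+1)(2·3+1)(2·3+1) = 245
Δ: 2! 2! 4! / 9! → 1/3780
sum: t=0:+1/24 t=1:−1/4 t=2:+1/24 = -1/6
3j²(2 3 3; 0 0 0) = Δ·Π!·Σ² = 4/105  (sign +1)
sum: t=2:+1/48 = 1/48
3j²(2 3 3; -1 3 -2) = Δ·Π!·Σ² = 5/84  (sign -1)
combine: 4πI² = 245·4/105·5/84 = 5/9
take √, sign -1: I = -0.21026104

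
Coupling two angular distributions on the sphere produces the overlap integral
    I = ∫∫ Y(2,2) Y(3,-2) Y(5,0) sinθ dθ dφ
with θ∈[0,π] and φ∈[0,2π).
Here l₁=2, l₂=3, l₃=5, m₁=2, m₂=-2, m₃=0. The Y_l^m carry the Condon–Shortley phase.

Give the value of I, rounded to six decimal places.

Checks pass: Σm=0; 10 even; l₃=5∈[1,5].
(2·2+1)(2·3+1)(2·5+1) = 385
Δ: 0! 4! 6! / 11! → 1/2310
sum: t=0:+1/144 = 1/144
3j²(2 3 5; 0 0 0) = Δ·Π!·Σ² = 10/231  (sign -1)
sum: t=0:+1/2880 = 1/2880
3j²(2 3 5; 2 -2 0) = Δ·Π!·Σ² = 1/462  (sign -1)
combine: 4πI² = 385·10/231·1/462 = 25/693
take √, sign +1: I = 0.05357948

0.053579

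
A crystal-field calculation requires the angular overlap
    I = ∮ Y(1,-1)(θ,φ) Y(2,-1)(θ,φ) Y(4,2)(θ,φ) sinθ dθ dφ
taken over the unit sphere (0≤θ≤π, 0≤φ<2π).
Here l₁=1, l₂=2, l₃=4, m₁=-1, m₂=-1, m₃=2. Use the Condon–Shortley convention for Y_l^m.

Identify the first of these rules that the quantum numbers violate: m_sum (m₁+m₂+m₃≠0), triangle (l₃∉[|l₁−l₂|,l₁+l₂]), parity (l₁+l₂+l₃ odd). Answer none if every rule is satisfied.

triangle

azimuthal sum: -1 − 1 + 2 = 0  ✓
1 ≤ 4 ≤ 3 (triangle on l)  ✗
L = 1 + 2 + 4 = 7 (odd)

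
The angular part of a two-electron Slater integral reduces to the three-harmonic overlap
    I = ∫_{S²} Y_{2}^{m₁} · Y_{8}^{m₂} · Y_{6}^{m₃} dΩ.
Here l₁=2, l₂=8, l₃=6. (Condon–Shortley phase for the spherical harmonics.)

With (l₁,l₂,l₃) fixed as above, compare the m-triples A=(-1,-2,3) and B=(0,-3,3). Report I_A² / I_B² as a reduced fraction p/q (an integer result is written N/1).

Shared (l₁,l₂,l₃)=(2,8,6): N and (l;000)² cancel in I_A²/I_B².
A: Δ = 4!·0!·12!/17! = 1/30940; Racah Σ t=3..3: t=3:−1/13063680 = -1/13063680; ⇒ 3j(2 8 6; -1 -2 3)² = 10/1547, sgn +1
B: Δ = 4!·0!·12!/17! = 1/30940; Racah Σ t=2..2: t=2:+1/8709120 = 1/8709120; ⇒ 3j(2 8 6; 0 -3 3)² = 55/3094, sgn -1
I_A²/I_B² = (10/1547)/(55/3094) = 4/11

4/11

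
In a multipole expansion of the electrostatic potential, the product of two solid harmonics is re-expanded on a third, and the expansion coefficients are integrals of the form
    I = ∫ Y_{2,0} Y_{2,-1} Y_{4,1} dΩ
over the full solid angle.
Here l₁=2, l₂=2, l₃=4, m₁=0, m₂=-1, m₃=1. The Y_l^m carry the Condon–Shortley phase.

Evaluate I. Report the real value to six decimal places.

-0.220728

Rules hold: Σm=0, L=8 even, 0≤4≤4.
N = 5·5·9 = 225
Δ = 0!·4!·4!/9! = 1/630
Racah Σ t=0..0: t=0:+1/16 = 1/16
⇒ 3j(2 2 4; 0 0 0)² = 2/35, sgn +1
Racah Σ t=0..0: t=0:+1/24 = 1/24
⇒ 3j(2 2 4; 0 -1 1)² = 1/21, sgn -1
4πI² = N·(3j₀)²·(3jₘ)² = 30/49
I = -1·√(0.612245/4π) = -0.22072812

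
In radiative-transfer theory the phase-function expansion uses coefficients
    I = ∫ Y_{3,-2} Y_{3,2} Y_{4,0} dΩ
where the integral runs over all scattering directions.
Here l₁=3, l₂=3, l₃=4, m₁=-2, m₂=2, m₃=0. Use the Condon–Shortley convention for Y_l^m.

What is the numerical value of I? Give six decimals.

-0.179515

Rules hold: Σm=0, L=10 even, 0≤4≤6.
N = 7·7·9 = 441
Δ = 2!·4!·4!/11! = 1/34650
Racah Σ t=0..2: t=0:+1/72 t=1:−1/16 t=2:+1/72 = -5/144
⇒ 3j(3 3 4; 0 0 0)² = 2/77, sgn -1
Racah Σ t=1..2: t=1:−1/576 t=2:+1/72 = 7/576
⇒ 3j(3 3 4; -2 2 0)² = 7/198, sgn +1
4πI² = N·(3j₀)²·(3jₘ)² = 49/121
I = -1·√(0.404959/4π) = -0.17951487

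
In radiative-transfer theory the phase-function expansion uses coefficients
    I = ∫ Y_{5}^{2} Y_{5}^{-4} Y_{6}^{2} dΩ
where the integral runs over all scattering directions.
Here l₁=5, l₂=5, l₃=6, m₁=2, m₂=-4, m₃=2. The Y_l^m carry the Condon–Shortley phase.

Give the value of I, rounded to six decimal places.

Rules hold: Σm=0, L=16 even, 0≤6≤10.
N = 11·11·13 = 1573
Δ = 4!·6!·6!/17! = 1/28588560
Racah Σ t=0..4: t=0:+1/345600 t=1:−1/13824 t=2:+1/5184 t=3:−1/13824 t=4:+1/345600 = 7/129600
⇒ 3j(5 5 6; 0 0 0)² = 80/7293, sgn +1
Racah Σ t=0..1: t=0:+1/103680 t=1:−1/207360 = 1/207360
⇒ 3j(5 5 6; 2 -4 2)² = 21/2431, sgn +1
4πI² = N·(3j₀)²·(3jₘ)² = 560/3757
I = +1·√(0.149055/4π) = 0.10891018

0.108910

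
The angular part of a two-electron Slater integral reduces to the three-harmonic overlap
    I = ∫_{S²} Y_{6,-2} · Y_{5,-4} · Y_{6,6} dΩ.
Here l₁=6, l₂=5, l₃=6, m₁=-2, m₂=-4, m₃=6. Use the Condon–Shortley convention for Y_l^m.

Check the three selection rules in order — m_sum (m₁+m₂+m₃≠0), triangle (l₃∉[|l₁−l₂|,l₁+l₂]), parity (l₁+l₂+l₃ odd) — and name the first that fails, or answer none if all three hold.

parity

m₁+m₂+m₃ = -2 − 4 + 6 = 0  ✓
triangle: |6−5|=1 ≤ l₃=6 ≤ 6+5=11  ✓
parity: l₁+l₂+l₃ = 17 is odd  ✗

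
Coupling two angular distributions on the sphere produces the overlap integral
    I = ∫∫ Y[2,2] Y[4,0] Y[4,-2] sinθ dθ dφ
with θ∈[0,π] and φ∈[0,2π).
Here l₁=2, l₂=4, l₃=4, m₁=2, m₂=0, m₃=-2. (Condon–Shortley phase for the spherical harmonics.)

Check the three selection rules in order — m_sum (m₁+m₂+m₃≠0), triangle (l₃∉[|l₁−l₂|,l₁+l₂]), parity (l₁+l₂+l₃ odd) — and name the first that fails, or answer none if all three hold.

none

Σmᵢ = 0  ✓
l₃∈[|l₁−l₂|,l₁+l₂]=[2,6], have l₃=4  ✓
Σlᵢ = 10 ⇒ even  ✓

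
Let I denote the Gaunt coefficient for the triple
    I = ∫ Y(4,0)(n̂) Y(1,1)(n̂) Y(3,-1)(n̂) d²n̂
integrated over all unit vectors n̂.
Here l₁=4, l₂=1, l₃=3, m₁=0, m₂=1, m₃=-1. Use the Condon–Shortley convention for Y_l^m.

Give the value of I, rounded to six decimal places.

Rules hold: Σm=0, L=8 even, 3≤3≤5.
N = 9·3·7 = 189
Δ = 2!·6!·0!/9! = 1/252
Racah Σ t=1..1: t=1:−1/36 = -1/36
⇒ 3j(4 1 3; 0 0 0)² = 4/63, sgn +1
Racah Σ t=2..2: t=2:+1/96 = 1/96
⇒ 3j(4 1 3; 0 1 -1)² = 1/42, sgn +1
4πI² = N·(3j₀)²·(3jₘ)² = 2/7
I = +1·√(0.285714/4π) = 0.15078601

0.150786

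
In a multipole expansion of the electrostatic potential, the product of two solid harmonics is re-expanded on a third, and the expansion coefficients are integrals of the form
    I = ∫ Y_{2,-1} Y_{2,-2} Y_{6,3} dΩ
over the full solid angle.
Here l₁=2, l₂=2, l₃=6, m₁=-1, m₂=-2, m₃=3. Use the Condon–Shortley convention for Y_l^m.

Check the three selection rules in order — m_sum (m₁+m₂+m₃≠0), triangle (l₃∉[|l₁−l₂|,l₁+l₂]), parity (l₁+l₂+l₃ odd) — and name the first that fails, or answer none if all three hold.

azimuthal sum: -1 − 2 + 3 = 0  ✓
0 ≤ 6 ≤ 4 (triangle on l)  ✗
L = 2 + 2 + 6 = 10 (even)

triangle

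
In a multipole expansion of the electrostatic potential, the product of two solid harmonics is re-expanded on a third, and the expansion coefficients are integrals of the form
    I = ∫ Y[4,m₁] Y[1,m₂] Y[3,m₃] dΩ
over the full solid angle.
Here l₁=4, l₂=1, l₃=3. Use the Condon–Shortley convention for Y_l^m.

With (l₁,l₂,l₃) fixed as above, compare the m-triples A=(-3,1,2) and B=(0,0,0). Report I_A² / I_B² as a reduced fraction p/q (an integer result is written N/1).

21/16

l's match ⇒ only the (l;m) 3-j factors differ between A and B.
A: triangle coeff Δ(4,1,3) = 1/252; Σ_t [2,2]: t=2:+1/240 = 1/240; (3j)²=1/12 [(4 1 3; -3 1 2)], sign=-1
B: triangle coeff Δ(4,1,3) = 1/252; Σ_t [1,1]: t=1:−1/36 = -1/36; (3j)²=4/63 [(4 1 3; 0 0 0)], sign=+1
I_A²/I_B² = (1/12)/(4/63) = 21/16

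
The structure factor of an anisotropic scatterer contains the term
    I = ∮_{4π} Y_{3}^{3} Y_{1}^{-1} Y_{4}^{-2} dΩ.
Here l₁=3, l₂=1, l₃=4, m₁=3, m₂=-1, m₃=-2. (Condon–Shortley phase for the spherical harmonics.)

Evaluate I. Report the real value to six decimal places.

Checks pass: Σm=0; 8 even; l₃=4∈[2,4].
(2·3+1)(2·1+1)(2·4+1) = 189
Δ: 0! 6! 2! / 9! → 1/252
sum: t=0:+1/36 = 1/36
3j²(3 1 4; 0 0 0) = Δ·Π!·Σ² = 4/63  (sign +1)
sum: t=0:+1/1440 = 1/1440
3j²(3 1 4; 3 -1 -2) = Δ·Π!·Σ² = 1/252  (sign +1)
combine: 4πI² = 189·4/63·1/252 = 1/21
take √, sign +1: I = 0.06155813

0.061558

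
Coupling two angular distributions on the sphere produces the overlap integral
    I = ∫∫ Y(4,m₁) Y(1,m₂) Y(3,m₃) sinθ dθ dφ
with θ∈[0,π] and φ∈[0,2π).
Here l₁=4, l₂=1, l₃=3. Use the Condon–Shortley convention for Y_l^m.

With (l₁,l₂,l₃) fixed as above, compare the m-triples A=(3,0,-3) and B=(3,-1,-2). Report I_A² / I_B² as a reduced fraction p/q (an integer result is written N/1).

1/3

l's match ⇒ only the (l;m) 3-j factors differ between A and B.
A: triangle coeff Δ(4,1,3) = 1/252; Σ_t [1,1]: t=1:−1/720 = -1/720; (3j)²=1/36 [(4 1 3; 3 0 -3)], sign=-1
B: triangle coeff Δ(4,1,3) = 1/252; Σ_t [0,0]: t=0:+1/240 = 1/240; (3j)²=1/12 [(4 1 3; 3 -1 -2)], sign=-1
I_A²/I_B² = (1/36)/(1/12) = 1/3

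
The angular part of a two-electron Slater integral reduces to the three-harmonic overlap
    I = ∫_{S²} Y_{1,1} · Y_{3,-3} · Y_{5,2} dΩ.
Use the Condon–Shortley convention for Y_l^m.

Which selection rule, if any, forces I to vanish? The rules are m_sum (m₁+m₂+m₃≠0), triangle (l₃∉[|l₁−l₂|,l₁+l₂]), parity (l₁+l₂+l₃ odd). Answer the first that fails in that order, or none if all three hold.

m₁+m₂+m₃ = 1 − 3 + 2 = 0  ✓
triangle: |1−3|=2 ≤ l₃=5 ≤ 1+3=4  ✗
parity: l₁+l₂+l₃ = 9 is odd

triangle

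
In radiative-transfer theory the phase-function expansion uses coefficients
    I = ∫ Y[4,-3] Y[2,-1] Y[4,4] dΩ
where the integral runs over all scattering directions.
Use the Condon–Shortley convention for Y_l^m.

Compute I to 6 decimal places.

0.198645

m-sum 0 ✓  L=10 even ✓  2≤4≤6 ✓
Π(2lᵢ+1) = 9×5×9 = 405
triangle coeff Δ(4,2,4) = 1/13860
Σ_t [0,2]: t=0:+1/192 t=1:−1/36 t=2:+1/192 = -5/288
(3j)²=20/693 [(4 2 4; 0 0 0)], sign=-1
Σ_t [1,1]: t=1:−1/1440 = -1/1440
(3j)²=7/165 [(4 2 4; -3 -1 4)], sign=-1
⇒ 4πI² = 60/121
I = (+1)√(60/121/(4π)) = 0.19864517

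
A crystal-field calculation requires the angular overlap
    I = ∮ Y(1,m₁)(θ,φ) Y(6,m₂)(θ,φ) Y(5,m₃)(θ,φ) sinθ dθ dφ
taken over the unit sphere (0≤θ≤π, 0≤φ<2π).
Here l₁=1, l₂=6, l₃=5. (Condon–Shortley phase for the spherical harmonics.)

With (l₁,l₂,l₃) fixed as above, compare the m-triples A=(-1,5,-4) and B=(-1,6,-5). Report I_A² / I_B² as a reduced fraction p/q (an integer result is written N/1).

Same 1,6,5: normalisation and zero-m 3j drop out of the ratio.
A: Δ: 2! 0! 10! / 13! → 1/858; sum: t=2:+1/725760 = 1/725760; 3j²(1 6 5; -1 5 -4) = Δ·Π!·Σ² = 5/78  (sign -1)
B: Δ: 2! 0! 10! / 13! → 1/858; sum: t=2:+1/7257600 = 1/7257600; 3j²(1 6 5; -1 6 -5) = Δ·Π!·Σ² = 1/13  (sign +1)
I_A²/I_B² = (5/78)/(1/13) = 5/6

5/6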